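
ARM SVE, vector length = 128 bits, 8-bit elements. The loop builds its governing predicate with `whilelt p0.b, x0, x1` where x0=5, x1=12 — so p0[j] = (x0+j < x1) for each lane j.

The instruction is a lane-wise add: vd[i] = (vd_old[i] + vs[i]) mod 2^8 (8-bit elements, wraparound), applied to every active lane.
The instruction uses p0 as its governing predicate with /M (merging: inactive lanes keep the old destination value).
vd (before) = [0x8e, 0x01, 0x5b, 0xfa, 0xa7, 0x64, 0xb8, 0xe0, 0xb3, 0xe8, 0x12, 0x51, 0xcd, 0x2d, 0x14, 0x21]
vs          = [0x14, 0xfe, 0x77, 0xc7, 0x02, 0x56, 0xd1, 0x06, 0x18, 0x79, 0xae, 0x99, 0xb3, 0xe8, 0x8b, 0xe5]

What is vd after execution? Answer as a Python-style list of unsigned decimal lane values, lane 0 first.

register lanes = 128/8 = 16
active while 5+j < 12, i.e. j ∈ [0,7) capped at 16 ⇒ 7
[0] add(0x8e,0x14) = 0xa2
[1] add(0x01,0xfe) = 0xff
[2] add(0x5b,0x77) = 0xd2
[3] add(0xfa,0xc7) = 0xc1
[4] add(0xa7,0x02) = 0xa9
[5] add(0x64,0x56) = 0xba
[6] add(0xb8,0xd1) = 0x89
[7] tail/keep = 0xe0
[8] tail/keep = 0xb3
[9] tail/keep = 0xe8
[10] tail/keep = 0x12
[11] tail/keep = 0x51
[12] tail/keep = 0xcd
[13] tail/keep = 0x2d
[14] tail/keep = 0x14
[15] tail/keep = 0x21

vd = [162, 255, 210, 193, 169, 186, 137, 224, 179, 232, 18, 81, 205, 45, 20, 33]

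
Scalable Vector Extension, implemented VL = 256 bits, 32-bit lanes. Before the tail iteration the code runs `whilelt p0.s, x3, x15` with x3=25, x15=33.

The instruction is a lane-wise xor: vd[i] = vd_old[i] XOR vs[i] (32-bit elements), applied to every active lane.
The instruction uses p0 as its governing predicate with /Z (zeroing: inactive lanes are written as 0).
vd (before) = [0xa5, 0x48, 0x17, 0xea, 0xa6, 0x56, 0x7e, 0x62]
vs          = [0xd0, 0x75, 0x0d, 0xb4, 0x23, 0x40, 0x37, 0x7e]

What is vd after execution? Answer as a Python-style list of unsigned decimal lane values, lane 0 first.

vd = [117, 61, 26, 94, 133, 22, 73, 28]

register lanes = 256/32 = 8
active while 25+j < 33, i.e. j ∈ [0,8) capped at 8 ⇒ 8
lane  0: xor(0xa5,0xd0) ⇒ 0x75
lane  1: xor(0x48,0x75) ⇒ 0x3d
lane  2: xor(0x17,0x0d) ⇒ 0x1a
lane  3: xor(0xea,0xb4) ⇒ 0x5e
lane  4: xor(0xa6,0x23) ⇒ 0x85
lane  5: xor(0x56,0x40) ⇒ 0x16
lane  6: xor(0x7e,0x37) ⇒ 0x49
lane  7: xor(0x62,0x7e) ⇒ 0x1c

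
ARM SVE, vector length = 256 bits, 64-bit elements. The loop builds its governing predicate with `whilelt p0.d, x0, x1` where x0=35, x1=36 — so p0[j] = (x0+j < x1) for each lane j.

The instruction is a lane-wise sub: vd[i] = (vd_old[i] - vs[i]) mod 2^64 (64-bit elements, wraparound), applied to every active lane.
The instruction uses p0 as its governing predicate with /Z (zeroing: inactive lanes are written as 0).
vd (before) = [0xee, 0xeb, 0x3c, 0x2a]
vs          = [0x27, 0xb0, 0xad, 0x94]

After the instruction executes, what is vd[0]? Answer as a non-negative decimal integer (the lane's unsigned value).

vd[0] = 199

lane count: 256 div 64 = 4
active while 35+j < 36, i.e. j ∈ [0,1) capped at 4 ⇒ 1
vd[0] sub(0xee,0x27) -> 0xc7
vd[1] tail/zero -> 0x00
vd[2] tail/zero -> 0x00
vd[3] tail/zero -> 0x00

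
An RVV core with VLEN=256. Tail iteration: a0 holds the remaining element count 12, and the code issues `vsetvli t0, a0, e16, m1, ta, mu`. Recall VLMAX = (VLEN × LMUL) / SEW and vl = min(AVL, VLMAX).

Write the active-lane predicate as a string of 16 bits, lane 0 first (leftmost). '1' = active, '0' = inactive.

predicate = 1111111111110000

lanes per group: 256·1/16 = 16
vl = min(AVL, VLMAX) = min(12, 16) = 12
bits (lane 0 leftmost): 1111111111110000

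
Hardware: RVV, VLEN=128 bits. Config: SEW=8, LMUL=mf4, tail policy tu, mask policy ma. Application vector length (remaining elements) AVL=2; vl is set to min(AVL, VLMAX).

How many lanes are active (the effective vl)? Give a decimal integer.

vl = 2

VLMAX = (128 × 1/4) / 8 = 4 lanes
AVL=2 ≤ VLMAX=4, so vl = 2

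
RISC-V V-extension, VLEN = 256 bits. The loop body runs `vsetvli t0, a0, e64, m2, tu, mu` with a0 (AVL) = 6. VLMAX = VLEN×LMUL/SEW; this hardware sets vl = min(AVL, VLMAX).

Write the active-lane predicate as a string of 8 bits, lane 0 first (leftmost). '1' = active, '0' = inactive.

VLMAX = VLEN×LMUL/SEW = 256×2/64 = 8
AVL=6 ≤ VLMAX=8, so vl = 6
bits (lane 0 leftmost): 11111100

predicate = 11111100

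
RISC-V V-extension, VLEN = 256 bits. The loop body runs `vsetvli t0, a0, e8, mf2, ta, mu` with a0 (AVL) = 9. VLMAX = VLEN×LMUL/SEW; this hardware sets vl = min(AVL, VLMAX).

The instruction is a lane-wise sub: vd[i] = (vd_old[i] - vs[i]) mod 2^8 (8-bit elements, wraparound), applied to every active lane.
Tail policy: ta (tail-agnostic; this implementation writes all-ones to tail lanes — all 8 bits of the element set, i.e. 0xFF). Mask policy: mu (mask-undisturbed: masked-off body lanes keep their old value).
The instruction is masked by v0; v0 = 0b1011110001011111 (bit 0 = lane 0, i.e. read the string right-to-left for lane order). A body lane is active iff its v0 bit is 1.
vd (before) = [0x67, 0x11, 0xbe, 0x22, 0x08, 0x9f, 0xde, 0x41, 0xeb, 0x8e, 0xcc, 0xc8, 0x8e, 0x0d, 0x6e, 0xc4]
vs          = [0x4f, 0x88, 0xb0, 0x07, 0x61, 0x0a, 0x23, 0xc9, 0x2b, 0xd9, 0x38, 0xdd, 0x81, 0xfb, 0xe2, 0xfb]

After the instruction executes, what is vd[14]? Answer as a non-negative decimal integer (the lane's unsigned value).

VLMAX = VLEN×LMUL/SEW = 256×1/2/8 = 16
vl = min(AVL, VLMAX) = min(9, 16) = 9
  i=0: sub(0x67,0x4f) → 24
  i=1: sub(0x11,0x88) → 137
  i=2: sub(0xbe,0xb0) → 14
  i=3: sub(0x22,0x07) → 27
  i=4: sub(0x08,0x61) → 167
  i=5: mask-off/keep → 159
  i=6: sub(0xde,0x23) → 187
  i=7: mask-off/keep → 65
  i=8: mask-off/keep → 235
  i=9: tail/ones → 255
  i=10: tail/ones → 255
  i=11: tail/ones → 255
  i=12: tail/ones → 255
  i=13: tail/ones → 255
  i=14: tail/ones → 255
  i=15: tail/ones → 255

vd[14] = 255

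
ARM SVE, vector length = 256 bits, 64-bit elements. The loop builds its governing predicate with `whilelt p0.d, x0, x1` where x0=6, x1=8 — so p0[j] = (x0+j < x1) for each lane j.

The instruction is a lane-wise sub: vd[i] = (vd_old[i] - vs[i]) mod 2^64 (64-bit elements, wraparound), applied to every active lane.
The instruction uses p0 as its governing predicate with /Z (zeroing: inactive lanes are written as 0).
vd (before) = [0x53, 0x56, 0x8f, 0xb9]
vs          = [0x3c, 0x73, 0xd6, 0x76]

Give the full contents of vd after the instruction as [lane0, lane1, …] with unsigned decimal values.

256-bit reg / 64-bit elem → 4 lanes
active while 6+j < 8, i.e. j ∈ [0,2) capped at 4 ⇒ 2
lane  0: sub(0x53,0x3c) ⇒ 0x17
lane  1: sub(0x56,0x73) ⇒ 0xffffffffffffffe3
lane  2: tail/zero ⇒ 0x00
lane  3: tail/zero ⇒ 0x00

vd = [23, 18446744073709551587, 0, 0]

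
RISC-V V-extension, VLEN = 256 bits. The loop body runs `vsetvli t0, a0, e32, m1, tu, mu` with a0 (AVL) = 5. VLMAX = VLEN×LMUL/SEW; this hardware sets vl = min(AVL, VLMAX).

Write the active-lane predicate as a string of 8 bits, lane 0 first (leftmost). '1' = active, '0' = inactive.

predicate = 11111000

VLMAX = VLEN×LMUL/SEW = 256×1/32 = 8
vl = min(AVL, VLMAX) = min(5, 8) = 5
bits (lane 0 leftmost): 11111000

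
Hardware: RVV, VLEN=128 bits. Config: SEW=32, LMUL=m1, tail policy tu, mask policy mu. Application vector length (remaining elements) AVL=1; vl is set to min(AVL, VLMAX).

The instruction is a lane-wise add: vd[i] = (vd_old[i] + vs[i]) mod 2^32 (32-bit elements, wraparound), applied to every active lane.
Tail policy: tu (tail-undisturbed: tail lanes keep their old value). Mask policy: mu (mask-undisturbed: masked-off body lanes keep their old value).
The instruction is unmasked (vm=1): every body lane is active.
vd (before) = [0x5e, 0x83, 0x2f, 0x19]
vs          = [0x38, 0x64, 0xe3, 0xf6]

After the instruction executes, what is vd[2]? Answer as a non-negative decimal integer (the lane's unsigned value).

lanes per group: 128·1/32 = 4
AVL=1 ≤ VLMAX=4, so vl = 1
  i=0: add(0x5e,0x38) → 150
  i=1: tail/keep → 131
  i=2: tail/keep → 47
  i=3: tail/keep → 25

vd[2] = 47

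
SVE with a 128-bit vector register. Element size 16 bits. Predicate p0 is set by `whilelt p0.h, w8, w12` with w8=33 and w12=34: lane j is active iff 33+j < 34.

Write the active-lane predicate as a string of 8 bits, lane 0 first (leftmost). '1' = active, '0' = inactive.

128-bit reg / 16-bit elem → 8 lanes
whilelt: lane j active iff 33+j < 34 → j < 1 → 1 active
bits (lane 0 leftmost): 10000000

predicate = 10000000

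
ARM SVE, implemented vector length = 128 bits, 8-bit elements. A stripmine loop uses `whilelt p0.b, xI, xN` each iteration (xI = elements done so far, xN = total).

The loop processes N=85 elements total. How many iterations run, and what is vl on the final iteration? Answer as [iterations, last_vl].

128-bit reg / 8-bit elem → 16 lanes
iterations = ceil(85/16) = 6; final-pass vl = 5

[iterations, last_vl] = [6, 5]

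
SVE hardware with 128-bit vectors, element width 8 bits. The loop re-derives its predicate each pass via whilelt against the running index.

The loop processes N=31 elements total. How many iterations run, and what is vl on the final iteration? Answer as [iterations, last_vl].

[iterations, last_vl] = [2, 15]

lane count: 128 div 8 = 16
N=31: ⌈31/16⌉ = 2 iters; last vl = 31 − 1×16 = 15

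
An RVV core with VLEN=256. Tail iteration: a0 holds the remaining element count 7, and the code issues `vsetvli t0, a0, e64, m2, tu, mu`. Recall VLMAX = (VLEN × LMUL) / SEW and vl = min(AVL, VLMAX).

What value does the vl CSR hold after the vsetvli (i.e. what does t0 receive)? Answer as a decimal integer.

VLMAX = (256 × 2) / 64 = 8 lanes
AVL=7 ≤ VLMAX=8, so vl = 7

vl = 7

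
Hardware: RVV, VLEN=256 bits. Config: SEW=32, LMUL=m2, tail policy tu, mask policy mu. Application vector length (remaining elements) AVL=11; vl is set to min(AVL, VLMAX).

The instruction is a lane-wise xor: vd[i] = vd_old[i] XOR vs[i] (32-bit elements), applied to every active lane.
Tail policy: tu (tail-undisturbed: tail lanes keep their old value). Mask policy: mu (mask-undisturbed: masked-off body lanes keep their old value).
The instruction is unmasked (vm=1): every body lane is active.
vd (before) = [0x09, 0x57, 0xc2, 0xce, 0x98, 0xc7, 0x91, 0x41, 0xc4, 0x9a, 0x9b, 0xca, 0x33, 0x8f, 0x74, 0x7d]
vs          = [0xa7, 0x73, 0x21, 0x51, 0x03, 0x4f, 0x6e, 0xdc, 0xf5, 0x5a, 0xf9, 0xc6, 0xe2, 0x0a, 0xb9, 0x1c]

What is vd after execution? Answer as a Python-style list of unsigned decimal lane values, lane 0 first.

VLMAX = (256 × 2) / 32 = 16 lanes
vl = min(AVL, VLMAX) = min(11, 16) = 11
  i=0: xor(0x09,0xa7) → 174
  i=1: xor(0x57,0x73) → 36
  i=2: xor(0xc2,0x21) → 227
  i=3: xor(0xce,0x51) → 159
  i=4: xor(0x98,0x03) → 155
  i=5: xor(0xc7,0x4f) → 136
  i=6: xor(0x91,0x6e) → 255
  i=7: xor(0x41,0xdc) → 157
  i=8: xor(0xc4,0xf5) → 49
  i=9: xor(0x9a,0x5a) → 192
  i=10: xor(0x9b,0xf9) → 98
  i=11: tail/keep → 202
  i=12: tail/keep → 51
  i=13: tail/keep → 143
  i=14: tail/keep → 116
  i=15: tail/keep → 125

vd = [174, 36, 227, 159, 155, 136, 255, 157, 49, 192, 98, 202, 51, 143, 116, 125]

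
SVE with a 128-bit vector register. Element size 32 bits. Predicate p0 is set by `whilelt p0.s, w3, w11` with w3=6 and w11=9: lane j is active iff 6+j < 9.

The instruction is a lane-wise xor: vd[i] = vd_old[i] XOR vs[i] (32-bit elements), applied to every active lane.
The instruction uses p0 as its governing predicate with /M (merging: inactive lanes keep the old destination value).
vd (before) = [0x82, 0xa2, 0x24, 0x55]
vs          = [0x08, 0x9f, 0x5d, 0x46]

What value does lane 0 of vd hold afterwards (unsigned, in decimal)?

128-bit reg / 32-bit elem → 4 lanes
whilelt: lane j active iff 6+j < 9 → j < 3 → 3 active
lane  0: xor(0x82,0x08) ⇒ 0x8a
lane  1: xor(0xa2,0x9f) ⇒ 0x3d
lane  2: xor(0x24,0x5d) ⇒ 0x79
lane  3: tail/keep ⇒ 0x55

vd[0] = 138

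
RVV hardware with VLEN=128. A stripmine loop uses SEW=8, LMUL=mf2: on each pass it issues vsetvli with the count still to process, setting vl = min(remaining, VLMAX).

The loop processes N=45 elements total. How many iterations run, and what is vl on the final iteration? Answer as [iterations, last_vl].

VLMAX = (128 × 1/2) / 8 = 8 lanes
iterations = ceil(45/8) = 6; final-pass vl = 5

[iterations, last_vl] = [6, 5]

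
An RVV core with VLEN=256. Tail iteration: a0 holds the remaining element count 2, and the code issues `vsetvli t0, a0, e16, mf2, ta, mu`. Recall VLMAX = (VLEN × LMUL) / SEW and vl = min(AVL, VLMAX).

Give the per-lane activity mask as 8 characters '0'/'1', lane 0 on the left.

VLMAX = VLEN×LMUL/SEW = 256×1/2/16 = 8
vl ← min(2, 8) = 2
bits (lane 0 leftmost): 11000000

predicate = 11000000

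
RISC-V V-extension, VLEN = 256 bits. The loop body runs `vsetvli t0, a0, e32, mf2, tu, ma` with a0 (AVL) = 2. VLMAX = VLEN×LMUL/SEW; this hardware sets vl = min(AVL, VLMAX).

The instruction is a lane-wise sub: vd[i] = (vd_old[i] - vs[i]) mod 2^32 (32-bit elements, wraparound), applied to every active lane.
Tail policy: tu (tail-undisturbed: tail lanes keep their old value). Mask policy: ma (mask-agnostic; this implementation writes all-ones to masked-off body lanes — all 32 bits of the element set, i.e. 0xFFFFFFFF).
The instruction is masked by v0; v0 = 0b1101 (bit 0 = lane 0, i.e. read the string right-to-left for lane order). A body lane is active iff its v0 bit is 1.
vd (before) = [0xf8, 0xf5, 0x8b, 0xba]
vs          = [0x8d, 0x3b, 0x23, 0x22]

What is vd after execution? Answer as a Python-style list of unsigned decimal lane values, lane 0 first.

VLMAX = (256 × 1/2) / 32 = 4 lanes
vl = min(AVL, VLMAX) = min(2, 4) = 2
  i=0: sub(0xf8,0x8d) → 107
  i=1: mask-off/ones → 4294967295
  i=2: tail/keep → 139
  i=3: tail/keep → 186

vd = [107, 4294967295, 139, 186]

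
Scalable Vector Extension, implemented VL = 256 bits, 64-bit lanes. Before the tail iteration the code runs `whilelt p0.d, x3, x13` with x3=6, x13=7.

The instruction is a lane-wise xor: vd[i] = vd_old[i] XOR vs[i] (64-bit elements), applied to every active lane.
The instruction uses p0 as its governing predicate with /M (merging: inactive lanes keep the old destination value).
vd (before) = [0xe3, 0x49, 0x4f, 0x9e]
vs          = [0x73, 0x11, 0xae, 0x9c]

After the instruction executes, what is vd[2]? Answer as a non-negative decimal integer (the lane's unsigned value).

register lanes = 256/64 = 4
whilelt: lane j active iff 6+j < 7 → j < 1 → 1 active
lane  0: xor(0xe3,0x73) ⇒ 0x90
lane  1: tail/keep ⇒ 0x49
lane  2: tail/keep ⇒ 0x4f
lane  3: tail/keep ⇒ 0x9e

vd[2] = 79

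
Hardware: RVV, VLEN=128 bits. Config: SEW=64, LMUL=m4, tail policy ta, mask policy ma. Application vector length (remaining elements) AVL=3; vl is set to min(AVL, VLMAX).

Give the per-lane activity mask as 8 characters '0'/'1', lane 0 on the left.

predicate = 11100000

lanes per group: 128·4/64 = 8
vl ← min(3, 8) = 3
bits (lane 0 leftmost): 11100000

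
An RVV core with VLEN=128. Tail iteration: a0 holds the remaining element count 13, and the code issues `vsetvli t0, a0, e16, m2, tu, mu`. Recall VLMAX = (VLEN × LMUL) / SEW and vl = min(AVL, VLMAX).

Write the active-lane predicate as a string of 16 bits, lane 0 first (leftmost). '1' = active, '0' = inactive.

predicate = 1111111111111000

VLMAX = (128 × 2) / 16 = 16 lanes
AVL=13 ≤ VLMAX=16, so vl = 13
bits (lane 0 leftmost): 1111111111111000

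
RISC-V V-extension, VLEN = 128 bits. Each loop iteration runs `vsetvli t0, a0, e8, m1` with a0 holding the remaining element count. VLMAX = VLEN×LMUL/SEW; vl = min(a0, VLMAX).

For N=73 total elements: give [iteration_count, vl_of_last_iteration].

[iterations, last_vl] = [5, 9]

lanes per group: 128·1/8 = 16
73 elements at 16/iter → 5 passes, remainder 9 on the last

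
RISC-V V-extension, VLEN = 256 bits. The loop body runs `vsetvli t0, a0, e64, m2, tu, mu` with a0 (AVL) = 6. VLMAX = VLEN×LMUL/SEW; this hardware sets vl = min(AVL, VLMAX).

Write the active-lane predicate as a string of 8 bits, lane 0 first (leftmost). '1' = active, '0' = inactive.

predicate = 11111100

VLMAX = VLEN×LMUL/SEW = 256×2/64 = 8
vl = min(AVL, VLMAX) = min(6, 8) = 6
bits (lane 0 leftmost): 11111100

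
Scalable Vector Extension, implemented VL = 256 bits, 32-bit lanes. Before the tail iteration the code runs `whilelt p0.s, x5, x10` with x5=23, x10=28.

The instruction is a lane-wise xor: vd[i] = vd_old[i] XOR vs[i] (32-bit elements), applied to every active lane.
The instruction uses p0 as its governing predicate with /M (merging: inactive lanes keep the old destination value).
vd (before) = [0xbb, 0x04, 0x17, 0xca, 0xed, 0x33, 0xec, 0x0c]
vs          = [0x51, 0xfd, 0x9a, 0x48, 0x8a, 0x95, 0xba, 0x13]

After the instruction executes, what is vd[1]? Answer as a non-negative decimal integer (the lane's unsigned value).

vd[1] = 249

register lanes = 256/32 = 8
p0[j] = (23+j < 28); true for j=0..4 → 5 lanes set
lane  0: xor(0xbb,0x51) ⇒ 0xea
lane  1: xor(0x04,0xfd) ⇒ 0xf9
lane  2: xor(0x17,0x9a) ⇒ 0x8d
lane  3: xor(0xca,0x48) ⇒ 0x82
lane  4: xor(0xed,0x8a) ⇒ 0x67
lane  5: tail/keep ⇒ 0x33
lane  6: tail/keep ⇒ 0xec
lane  7: tail/keep ⇒ 0x0c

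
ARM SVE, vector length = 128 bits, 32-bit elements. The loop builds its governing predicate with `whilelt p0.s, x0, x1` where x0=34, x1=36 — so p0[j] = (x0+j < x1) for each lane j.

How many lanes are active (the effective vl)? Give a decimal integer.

vl = 2

128-bit reg / 32-bit elem → 4 lanes
whilelt: lane j active iff 34+j < 36 → j < 2 → 2 active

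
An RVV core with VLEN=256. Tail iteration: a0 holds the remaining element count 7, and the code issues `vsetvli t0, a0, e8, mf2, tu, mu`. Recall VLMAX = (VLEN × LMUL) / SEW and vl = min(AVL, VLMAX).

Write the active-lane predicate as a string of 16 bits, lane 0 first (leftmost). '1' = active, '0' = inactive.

lanes per group: 256·1/2/8 = 16
AVL=7 ≤ VLMAX=16, so vl = 7
bits (lane 0 leftmost): 1111111000000000

predicate = 1111111000000000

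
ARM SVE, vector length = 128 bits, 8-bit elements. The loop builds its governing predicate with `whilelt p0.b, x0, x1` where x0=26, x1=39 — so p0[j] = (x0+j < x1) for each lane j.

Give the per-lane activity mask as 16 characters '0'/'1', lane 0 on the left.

predicate = 1111111111111000

128-bit reg / 8-bit elem → 16 lanes
active while 26+j < 39, i.e. j ∈ [0,13) capped at 16 ⇒ 13
bits (lane 0 leftmost): 1111111111111000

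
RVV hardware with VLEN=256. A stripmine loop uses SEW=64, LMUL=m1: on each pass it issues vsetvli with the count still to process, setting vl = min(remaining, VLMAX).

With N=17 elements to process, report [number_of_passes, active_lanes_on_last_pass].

VLMAX = VLEN×LMUL/SEW = 256×1/64 = 4
17 elements at 4/iter → 5 passes, remainder 1 on the last

[iterations, last_vl] = [5, 1]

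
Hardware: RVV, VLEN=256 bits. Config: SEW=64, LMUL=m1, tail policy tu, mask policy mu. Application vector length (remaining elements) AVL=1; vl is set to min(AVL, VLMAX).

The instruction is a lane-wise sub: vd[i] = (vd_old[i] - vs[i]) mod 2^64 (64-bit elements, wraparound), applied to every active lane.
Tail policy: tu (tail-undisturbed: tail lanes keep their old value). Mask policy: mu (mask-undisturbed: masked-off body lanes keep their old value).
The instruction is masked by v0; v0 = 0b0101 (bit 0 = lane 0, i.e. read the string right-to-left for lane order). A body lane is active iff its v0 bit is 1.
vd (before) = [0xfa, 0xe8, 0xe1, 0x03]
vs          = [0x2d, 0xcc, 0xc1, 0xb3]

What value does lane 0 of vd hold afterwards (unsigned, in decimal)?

lanes per group: 256·1/64 = 4
AVL=1 ≤ VLMAX=4, so vl = 1
  i=0: sub(0xfa,0x2d) → 205
  i=1: tail/keep → 232
  i=2: tail/keep → 225
  i=3: tail/keep → 3

vd[0] = 205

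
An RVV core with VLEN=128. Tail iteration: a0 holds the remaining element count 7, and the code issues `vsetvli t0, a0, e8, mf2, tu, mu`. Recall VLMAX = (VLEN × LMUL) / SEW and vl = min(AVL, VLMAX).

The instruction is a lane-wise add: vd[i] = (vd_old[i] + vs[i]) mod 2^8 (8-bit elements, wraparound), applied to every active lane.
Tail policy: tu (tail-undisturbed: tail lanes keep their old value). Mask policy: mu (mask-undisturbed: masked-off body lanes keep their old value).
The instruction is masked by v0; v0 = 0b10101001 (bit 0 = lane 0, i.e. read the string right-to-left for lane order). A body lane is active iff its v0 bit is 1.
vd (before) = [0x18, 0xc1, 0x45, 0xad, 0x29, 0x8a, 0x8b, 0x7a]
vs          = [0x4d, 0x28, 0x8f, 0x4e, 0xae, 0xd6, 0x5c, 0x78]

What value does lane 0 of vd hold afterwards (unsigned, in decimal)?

vd[0] = 101

VLMAX = (128 × 1/2) / 8 = 8 lanes
vl = min(AVL, VLMAX) = min(7, 8) = 7
[0] add(0x18,0x4d) = 0x65
[1] mask-off/keep = 0xc1
[2] mask-off/keep = 0x45
[3] add(0xad,0x4e) = 0xfb
[4] mask-off/keep = 0x29
[5] add(0x8a,0xd6) = 0x60
[6] mask-off/keep = 0x8b
[7] tail/keep = 0x7a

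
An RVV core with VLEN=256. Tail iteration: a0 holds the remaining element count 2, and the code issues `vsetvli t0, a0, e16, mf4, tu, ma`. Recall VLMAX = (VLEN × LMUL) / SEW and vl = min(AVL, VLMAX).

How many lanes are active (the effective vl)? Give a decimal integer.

VLMAX = (256 × 1/4) / 16 = 4 lanes
AVL=2 ≤ VLMAX=4, so vl = 2

vl = 2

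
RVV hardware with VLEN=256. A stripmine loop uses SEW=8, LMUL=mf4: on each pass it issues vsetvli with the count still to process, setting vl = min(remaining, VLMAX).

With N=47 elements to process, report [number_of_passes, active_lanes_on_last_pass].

[iterations, last_vl] = [6, 7]

VLMAX = (256 × 1/4) / 8 = 8 lanes
iterations = ceil(47/8) = 6; final-pass vl = 7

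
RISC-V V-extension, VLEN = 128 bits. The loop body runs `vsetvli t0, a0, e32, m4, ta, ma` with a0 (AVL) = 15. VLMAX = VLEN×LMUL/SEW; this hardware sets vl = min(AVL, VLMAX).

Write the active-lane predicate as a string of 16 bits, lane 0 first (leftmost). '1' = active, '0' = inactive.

VLMAX = (128 × 4) / 32 = 16 lanes
AVL=15 ≤ VLMAX=16, so vl = 15
bits (lane 0 leftmost): 1111111111111110

predicate = 1111111111111110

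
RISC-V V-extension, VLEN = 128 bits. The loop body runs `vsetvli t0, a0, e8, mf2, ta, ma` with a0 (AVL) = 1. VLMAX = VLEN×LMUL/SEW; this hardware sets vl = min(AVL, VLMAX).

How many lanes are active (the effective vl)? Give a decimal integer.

vl = 1

VLMAX = (128 × 1/2) / 8 = 8 lanes
AVL=1 ≤ VLMAX=8, so vl = 1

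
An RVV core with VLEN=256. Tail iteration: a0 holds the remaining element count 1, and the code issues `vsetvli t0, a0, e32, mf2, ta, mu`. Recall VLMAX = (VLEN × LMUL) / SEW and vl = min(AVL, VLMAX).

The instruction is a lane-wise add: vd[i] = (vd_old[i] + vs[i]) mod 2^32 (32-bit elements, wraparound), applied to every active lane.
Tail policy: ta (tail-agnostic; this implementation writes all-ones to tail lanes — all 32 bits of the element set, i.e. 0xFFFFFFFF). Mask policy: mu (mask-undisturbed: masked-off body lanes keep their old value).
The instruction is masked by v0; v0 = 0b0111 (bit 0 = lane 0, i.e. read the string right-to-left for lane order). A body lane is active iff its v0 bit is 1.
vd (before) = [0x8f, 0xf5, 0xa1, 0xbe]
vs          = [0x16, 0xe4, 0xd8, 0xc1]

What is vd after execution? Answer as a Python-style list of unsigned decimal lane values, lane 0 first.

vd = [165, 4294967295, 4294967295, 4294967295]

lanes per group: 256·1/2/32 = 4
vl = min(AVL, VLMAX) = min(1, 4) = 1
lane  0: add(0x8f,0x16) ⇒ 0xa5
lane  1: tail/ones ⇒ 0xffffffff
lane  2: tail/ones ⇒ 0xffffffff
lane  3: tail/ones ⇒ 0xffffffff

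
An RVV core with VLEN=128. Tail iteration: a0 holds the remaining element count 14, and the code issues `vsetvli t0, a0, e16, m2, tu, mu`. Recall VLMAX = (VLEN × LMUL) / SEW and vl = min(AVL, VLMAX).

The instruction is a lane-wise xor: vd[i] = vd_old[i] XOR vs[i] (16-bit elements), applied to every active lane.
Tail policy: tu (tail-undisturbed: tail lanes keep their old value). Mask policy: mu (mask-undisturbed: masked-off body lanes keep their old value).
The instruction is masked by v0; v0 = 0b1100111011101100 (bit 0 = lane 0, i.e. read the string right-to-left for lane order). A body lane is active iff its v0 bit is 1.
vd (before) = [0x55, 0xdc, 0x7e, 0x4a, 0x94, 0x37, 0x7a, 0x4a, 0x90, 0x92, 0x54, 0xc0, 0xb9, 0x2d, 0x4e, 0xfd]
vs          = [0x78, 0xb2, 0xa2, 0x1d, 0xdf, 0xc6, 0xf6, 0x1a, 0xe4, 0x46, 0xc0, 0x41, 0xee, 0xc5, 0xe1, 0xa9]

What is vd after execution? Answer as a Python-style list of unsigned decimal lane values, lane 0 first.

vd = [85, 220, 220, 87, 148, 241, 140, 80, 144, 212, 148, 129, 185, 45, 78, 253]

VLMAX = VLEN×LMUL/SEW = 128×2/16 = 16
AVL=14 ≤ VLMAX=16, so vl = 14
[0] mask-off/keep = 0x55
[1] mask-off/keep = 0xdc
[2] xor(0x7e,0xa2) = 0xdc
[3] xor(0x4a,0x1d) = 0x57
[4] mask-off/keep = 0x94
[5] xor(0x37,0xc6) = 0xf1
[6] xor(0x7a,0xf6) = 0x8c
[7] xor(0x4a,0x1a) = 0x50
[8] mask-off/keep = 0x90
[9] xor(0x92,0x46) = 0xd4
[10] xor(0x54,0xc0) = 0x94
[11] xor(0xc0,0x41) = 0x81
[12] mask-off/keep = 0xb9
[13] mask-off/keep = 0x2d
[14] tail/keep = 0x4e
[15] tail/keep = 0xfd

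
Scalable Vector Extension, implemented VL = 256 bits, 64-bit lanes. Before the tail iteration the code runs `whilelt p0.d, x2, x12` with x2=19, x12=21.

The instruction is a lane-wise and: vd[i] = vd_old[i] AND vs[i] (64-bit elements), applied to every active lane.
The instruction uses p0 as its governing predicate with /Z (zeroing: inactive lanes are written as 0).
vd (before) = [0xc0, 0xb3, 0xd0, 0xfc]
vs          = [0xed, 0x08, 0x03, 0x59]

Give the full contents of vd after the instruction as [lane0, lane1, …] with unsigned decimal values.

vd = [192, 0, 0, 0]

register lanes = 256/64 = 4
whilelt: lane j active iff 19+j < 21 → j < 2 → 2 active
lane  0: and(0xc0,0xed) ⇒ 0xc0
lane  1: and(0xb3,0x08) ⇒ 0x00
lane  2: tail/zero ⇒ 0x00
lane  3: tail/zero ⇒ 0x00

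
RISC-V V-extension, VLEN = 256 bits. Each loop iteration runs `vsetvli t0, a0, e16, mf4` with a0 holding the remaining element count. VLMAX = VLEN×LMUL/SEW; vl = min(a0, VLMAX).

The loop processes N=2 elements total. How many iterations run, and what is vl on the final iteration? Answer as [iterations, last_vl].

[iterations, last_vl] = [1, 2]

VLMAX = (256 × 1/4) / 16 = 4 lanes
N=2: ⌈2/4⌉ = 1 iters; last vl = 2 − 0×4 = 2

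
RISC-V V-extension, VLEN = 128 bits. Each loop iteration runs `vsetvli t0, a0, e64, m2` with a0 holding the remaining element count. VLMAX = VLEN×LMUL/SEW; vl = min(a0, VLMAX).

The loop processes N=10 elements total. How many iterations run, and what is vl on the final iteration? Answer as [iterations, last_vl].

[iterations, last_vl] = [3, 2]

lanes per group: 128·2/64 = 4
10 elements at 4/iter → 3 passes, remainder 2 on the last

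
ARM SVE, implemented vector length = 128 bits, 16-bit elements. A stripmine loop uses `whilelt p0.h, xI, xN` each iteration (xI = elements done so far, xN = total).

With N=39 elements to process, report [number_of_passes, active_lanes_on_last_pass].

[iterations, last_vl] = [5, 7]

lane count: 128 div 16 = 8
N=39: ⌈39/8⌉ = 5 iters; last vl = 39 − 4×8 = 7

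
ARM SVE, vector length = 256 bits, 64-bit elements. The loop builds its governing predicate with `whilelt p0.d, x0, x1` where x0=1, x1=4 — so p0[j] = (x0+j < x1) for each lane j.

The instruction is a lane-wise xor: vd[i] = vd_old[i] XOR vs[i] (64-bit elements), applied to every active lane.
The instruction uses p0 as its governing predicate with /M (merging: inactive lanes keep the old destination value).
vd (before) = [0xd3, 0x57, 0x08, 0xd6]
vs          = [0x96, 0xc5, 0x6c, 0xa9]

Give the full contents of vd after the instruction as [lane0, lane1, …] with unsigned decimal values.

vd = [69, 146, 100, 214]

256-bit reg / 64-bit elem → 4 lanes
p0[j] = (1+j < 4); true for j=0..2 → 3 lanes set
vd[0] xor(0xd3,0x96) -> 0x45
vd[1] xor(0x57,0xc5) -> 0x92
vd[2] xor(0x08,0x6c) -> 0x64
vd[3] tail/keep -> 0xd6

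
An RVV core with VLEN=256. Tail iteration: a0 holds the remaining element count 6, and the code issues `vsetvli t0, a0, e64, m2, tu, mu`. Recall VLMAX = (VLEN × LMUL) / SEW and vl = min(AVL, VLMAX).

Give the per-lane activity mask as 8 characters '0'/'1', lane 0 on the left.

predicate = 11111100

VLMAX = VLEN×LMUL/SEW = 256×2/64 = 8
vl = min(AVL, VLMAX) = min(6, 8) = 6
bits (lane 0 leftmost): 11111100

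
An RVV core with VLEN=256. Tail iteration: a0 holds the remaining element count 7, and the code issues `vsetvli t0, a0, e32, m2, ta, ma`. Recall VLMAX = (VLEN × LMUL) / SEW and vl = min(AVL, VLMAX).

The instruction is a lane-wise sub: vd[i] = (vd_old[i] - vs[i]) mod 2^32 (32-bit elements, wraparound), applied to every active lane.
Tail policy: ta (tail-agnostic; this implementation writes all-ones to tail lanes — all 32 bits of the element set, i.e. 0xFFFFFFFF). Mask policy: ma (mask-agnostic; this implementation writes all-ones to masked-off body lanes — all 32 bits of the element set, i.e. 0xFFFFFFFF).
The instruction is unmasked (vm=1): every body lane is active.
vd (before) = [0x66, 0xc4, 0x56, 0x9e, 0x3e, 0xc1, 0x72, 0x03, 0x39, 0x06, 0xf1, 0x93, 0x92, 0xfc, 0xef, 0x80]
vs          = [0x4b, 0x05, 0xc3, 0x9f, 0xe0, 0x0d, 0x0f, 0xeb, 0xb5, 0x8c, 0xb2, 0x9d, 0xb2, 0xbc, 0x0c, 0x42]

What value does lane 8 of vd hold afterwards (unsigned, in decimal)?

VLMAX = (256 × 2) / 32 = 16 lanes
AVL=7 ≤ VLMAX=16, so vl = 7
vd[0] sub(0x66,0x4b) -> 0x1b
vd[1] sub(0xc4,0x05) -> 0xbf
vd[2] sub(0x56,0xc3) -> 0xffffff93
vd[3] sub(0x9e,0x9f) -> 0xffffffff
vd[4] sub(0x3e,0xe0) -> 0xffffff5e
vd[5] sub(0xc1,0x0d) -> 0xb4
vd[6] sub(0x72,0x0f) -> 0x63
vd[7] tail/ones -> 0xffffffff
vd[8] tail/ones -> 0xffffffff
vd[9] tail/ones -> 0xffffffff
vd[10] tail/ones -> 0xffffffff
vd[11] tail/ones -> 0xffffffff
vd[12] tail/ones -> 0xffffffff
vd[13] tail/ones -> 0xffffffff
vd[14] tail/ones -> 0xffffffff
vd[15] tail/ones -> 0xffffffff

vd[8] = 4294967295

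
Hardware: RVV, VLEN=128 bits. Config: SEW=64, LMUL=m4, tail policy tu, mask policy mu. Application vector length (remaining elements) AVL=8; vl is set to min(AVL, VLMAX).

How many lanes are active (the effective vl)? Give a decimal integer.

vl = 8

VLMAX = VLEN×LMUL/SEW = 128×4/64 = 8
AVL=8 ≤ VLMAX=8, so vl = 8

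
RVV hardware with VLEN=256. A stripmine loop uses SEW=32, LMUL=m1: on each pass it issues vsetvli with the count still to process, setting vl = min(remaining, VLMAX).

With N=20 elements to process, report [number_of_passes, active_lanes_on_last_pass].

lanes per group: 256·1/32 = 8
iterations = ceil(20/8) = 3; final-pass vl = 4

[iterations, last_vl] = [3, 4]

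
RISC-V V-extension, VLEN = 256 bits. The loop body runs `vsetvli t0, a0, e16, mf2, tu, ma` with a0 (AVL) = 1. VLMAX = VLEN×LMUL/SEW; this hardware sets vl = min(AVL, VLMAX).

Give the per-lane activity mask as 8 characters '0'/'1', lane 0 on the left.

lanes per group: 256·1/2/16 = 8
vl = min(AVL, VLMAX) = min(1, 8) = 1
bits (lane 0 leftmost): 10000000

predicate = 10000000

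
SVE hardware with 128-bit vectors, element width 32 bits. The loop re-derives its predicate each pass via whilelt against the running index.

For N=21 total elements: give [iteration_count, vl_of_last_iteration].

[iterations, last_vl] = [6, 1]

128-bit reg / 32-bit elem → 4 lanes
iterations = ceil(21/4) = 6; final-pass vl = 1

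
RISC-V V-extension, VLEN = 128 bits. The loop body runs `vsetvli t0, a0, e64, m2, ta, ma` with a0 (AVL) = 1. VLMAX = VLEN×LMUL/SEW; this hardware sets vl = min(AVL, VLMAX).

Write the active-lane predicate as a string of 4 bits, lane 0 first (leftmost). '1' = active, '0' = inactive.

predicate = 1000

VLMAX = VLEN×LMUL/SEW = 128×2/64 = 4
vl = min(AVL, VLMAX) = min(1, 4) = 1
bits (lane 0 leftmost): 1000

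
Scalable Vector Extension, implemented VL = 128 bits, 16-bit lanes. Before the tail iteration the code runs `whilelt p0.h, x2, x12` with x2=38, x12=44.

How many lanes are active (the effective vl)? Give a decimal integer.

lane count: 128 div 16 = 8
whilelt: lane j active iff 38+j < 44 → j < 6 → 6 active

vl = 6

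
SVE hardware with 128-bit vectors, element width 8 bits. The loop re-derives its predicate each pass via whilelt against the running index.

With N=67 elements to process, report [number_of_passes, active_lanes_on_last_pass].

register lanes = 128/8 = 16
N=67: ⌈67/16⌉ = 5 iters; last vl = 67 − 4×16 = 3

[iterations, last_vl] = [5, 3]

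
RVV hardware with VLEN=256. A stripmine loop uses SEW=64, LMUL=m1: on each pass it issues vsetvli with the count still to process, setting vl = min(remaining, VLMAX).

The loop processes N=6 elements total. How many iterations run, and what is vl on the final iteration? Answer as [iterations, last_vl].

VLMAX = VLEN×LMUL/SEW = 256×1/64 = 4
N=6: ⌈6/4⌉ = 2 iters; last vl = 6 − 1×4 = 2

[iterations, last_vl] = [2, 2]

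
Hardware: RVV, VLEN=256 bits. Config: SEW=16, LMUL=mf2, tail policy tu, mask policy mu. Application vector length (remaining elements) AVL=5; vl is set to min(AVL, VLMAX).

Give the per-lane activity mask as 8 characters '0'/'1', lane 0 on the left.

lanes per group: 256·1/2/16 = 8
AVL=5 ≤ VLMAX=8, so vl = 5
bits (lane 0 leftmost): 11111000

predicate = 11111000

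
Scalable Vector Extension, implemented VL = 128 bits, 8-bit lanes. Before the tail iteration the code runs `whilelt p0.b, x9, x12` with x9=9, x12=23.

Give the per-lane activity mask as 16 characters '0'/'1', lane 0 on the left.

predicate = 1111111111111100

lane count: 128 div 8 = 16
p0[j] = (9+j < 23); true for j=0..13 → 14 lanes set
bits (lane 0 leftmost): 1111111111111100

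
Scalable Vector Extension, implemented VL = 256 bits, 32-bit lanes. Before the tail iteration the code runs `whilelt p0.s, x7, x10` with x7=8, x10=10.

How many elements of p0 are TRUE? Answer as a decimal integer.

register lanes = 256/32 = 8
active while 8+j < 10, i.e. j ∈ [0,2) capped at 8 ⇒ 2

vl = 2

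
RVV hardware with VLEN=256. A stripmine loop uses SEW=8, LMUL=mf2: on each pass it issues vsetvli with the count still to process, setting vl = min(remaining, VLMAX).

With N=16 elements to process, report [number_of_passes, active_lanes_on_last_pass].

[iterations, last_vl] = [1, 16]

lanes per group: 256·1/2/8 = 16
iterations = ceil(16/16) = 1; final-pass vl = 16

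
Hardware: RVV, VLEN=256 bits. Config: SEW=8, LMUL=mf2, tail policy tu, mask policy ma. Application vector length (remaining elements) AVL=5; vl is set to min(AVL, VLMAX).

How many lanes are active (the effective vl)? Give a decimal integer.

vl = 5

lanes per group: 256·1/2/8 = 16
AVL=5 ≤ VLMAX=16, so vl = 5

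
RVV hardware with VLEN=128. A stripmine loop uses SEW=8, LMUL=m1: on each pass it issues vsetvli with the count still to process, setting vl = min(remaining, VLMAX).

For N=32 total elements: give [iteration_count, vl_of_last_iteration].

VLMAX = VLEN×LMUL/SEW = 128×1/8 = 16
32 elements at 16/iter → 2 passes, remainder 16 on the last

[iterations, last_vl] = [2, 16]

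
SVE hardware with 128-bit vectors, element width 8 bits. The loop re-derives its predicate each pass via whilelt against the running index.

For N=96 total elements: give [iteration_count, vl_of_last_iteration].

lane count: 128 div 8 = 16
iterations = ceil(96/16) = 6; final-pass vl = 16

[iterations, last_vl] = [6, 16]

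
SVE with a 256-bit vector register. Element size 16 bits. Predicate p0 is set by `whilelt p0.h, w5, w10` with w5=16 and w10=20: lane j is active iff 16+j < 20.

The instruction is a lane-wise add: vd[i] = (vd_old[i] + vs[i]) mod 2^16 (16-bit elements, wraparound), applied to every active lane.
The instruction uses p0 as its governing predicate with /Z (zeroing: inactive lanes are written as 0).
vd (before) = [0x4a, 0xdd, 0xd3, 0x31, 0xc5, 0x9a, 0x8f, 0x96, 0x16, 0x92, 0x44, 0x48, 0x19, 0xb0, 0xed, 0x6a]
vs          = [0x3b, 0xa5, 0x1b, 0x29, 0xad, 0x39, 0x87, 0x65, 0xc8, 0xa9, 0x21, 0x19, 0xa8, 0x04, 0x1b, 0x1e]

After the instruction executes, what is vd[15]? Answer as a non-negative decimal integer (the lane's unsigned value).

vd[15] = 0

lane count: 256 div 16 = 16
active while 16+j < 20, i.e. j ∈ [0,4) capped at 16 ⇒ 4
[0] add(0x4a,0x3b) = 0x85
[1] add(0xdd,0xa5) = 0x182
[2] add(0xd3,0x1b) = 0xee
[3] add(0x31,0x29) = 0x5a
[4] tail/zero = 0x00
[5] tail/zero = 0x00
[6] tail/zero = 0x00
[7] tail/zero = 0x00
[8] tail/zero = 0x00
[9] tail/zero = 0x00
[10] tail/zero = 0x00
[11] tail/zero = 0x00
[12] tail/zero = 0x00
[13] tail/zero = 0x00
[14] tail/zero = 0x00
[15] tail/zero = 0x00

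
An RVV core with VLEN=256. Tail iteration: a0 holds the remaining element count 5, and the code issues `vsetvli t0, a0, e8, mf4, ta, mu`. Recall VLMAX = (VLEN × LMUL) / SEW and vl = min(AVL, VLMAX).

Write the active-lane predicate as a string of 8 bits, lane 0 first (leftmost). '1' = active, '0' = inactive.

VLMAX = VLEN×LMUL/SEW = 256×1/4/8 = 8
AVL=5 ≤ VLMAX=8, so vl = 5
bits (lane 0 leftmost): 11111000

predicate = 11111000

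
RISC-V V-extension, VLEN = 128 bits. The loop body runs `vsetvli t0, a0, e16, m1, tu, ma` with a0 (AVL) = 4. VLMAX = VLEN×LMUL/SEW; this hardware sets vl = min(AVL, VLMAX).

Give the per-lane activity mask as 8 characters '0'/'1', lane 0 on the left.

predicate = 11110000

VLMAX = VLEN×LMUL/SEW = 128×1/16 = 8
vl ← min(4, 8) = 4
bits (lane 0 leftmost): 11110000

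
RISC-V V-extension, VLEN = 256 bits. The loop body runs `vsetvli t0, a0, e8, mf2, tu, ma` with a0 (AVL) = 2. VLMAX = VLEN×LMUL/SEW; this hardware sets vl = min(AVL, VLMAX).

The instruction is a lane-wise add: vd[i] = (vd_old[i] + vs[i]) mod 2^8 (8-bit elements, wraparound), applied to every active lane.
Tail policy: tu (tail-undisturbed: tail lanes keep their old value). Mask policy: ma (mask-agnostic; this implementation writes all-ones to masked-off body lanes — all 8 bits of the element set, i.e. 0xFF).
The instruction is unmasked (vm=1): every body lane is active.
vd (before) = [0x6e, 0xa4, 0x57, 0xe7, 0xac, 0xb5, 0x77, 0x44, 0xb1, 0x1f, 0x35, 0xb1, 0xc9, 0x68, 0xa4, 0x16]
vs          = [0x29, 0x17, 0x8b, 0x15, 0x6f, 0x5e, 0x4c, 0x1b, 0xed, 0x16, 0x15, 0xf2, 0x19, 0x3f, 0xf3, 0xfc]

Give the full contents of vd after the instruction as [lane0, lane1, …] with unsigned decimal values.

VLMAX = (256 × 1/2) / 8 = 16 lanes
vl = min(AVL, VLMAX) = min(2, 16) = 2
[0] add(0x6e,0x29) = 0x97
[1] add(0xa4,0x17) = 0xbb
[2] tail/keep = 0x57
[3] tail/keep = 0xe7
[4] tail/keep = 0xac
[5] tail/keep = 0xb5
[6] tail/keep = 0x77
[7] tail/keep = 0x44
[8] tail/keep = 0xb1
[9] tail/keep = 0x1f
[10] tail/keep = 0x35
[11] tail/keep = 0xb1
[12] tail/keep = 0xc9
[13] tail/keep = 0x68
[14] tail/keep = 0xa4
[15] tail/keep = 0x16

vd = [151, 187, 87, 231, 172, 181, 119, 68, 177, 31, 53, 177, 201, 104, 164, 22]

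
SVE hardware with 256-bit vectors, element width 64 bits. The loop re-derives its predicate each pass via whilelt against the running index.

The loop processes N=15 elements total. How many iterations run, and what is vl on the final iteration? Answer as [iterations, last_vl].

[iterations, last_vl] = [4, 3]

256-bit reg / 64-bit elem → 4 lanes
iterations = ceil(15/4) = 4; final-pass vl = 3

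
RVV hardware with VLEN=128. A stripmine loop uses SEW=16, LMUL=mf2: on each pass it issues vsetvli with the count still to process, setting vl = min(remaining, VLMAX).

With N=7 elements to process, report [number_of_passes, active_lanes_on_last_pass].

[iterations, last_vl] = [2, 3]

VLMAX = VLEN×LMUL/SEW = 128×1/2/16 = 4
7 elements at 4/iter → 2 passes, remainder 3 on the last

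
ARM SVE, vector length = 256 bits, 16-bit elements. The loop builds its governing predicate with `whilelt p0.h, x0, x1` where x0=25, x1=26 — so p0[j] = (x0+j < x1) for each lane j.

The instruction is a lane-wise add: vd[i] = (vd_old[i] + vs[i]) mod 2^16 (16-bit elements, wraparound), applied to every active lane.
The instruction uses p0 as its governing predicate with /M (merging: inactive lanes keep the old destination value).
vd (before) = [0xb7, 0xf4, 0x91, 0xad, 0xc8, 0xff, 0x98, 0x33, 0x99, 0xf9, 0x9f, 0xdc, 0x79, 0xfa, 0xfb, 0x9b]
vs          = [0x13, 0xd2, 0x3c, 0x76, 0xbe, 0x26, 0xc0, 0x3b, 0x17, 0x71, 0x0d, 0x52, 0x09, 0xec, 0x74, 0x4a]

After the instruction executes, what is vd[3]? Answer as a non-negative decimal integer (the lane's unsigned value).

register lanes = 256/16 = 16
active while 25+j < 26, i.e. j ∈ [0,1) capped at 16 ⇒ 1
  i=0: add(0xb7,0x13) → 202
  i=1: tail/keep → 244
  i=2: tail/keep → 145
  i=3: tail/keep → 173
  i=4: tail/keep → 200
  i=5: tail/keep → 255
  i=6: tail/keep → 152
  i=7: tail/keep → 51
  i=8: tail/keep → 153
  i=9: tail/keep → 249
  i=10: tail/keep → 159
  i=11: tail/keep → 220
  i=12: tail/keep → 121
  i=13: tail/keep → 250
  i=14: tail/keep → 251
  i=15: tail/keep → 155

vd[3] = 173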